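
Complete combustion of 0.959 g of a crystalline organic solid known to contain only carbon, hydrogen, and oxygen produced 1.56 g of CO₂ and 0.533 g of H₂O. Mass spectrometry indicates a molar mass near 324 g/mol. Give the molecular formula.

mol C = 1.56 g CO₂ ÷ 44.009 g/mol = 0.03545 mol
mol H = 2 × 0.533 g H₂O ÷ 18.015 g/mol = 0.05917 mol
mass O = 0.959 − (0.4258 + 0.05965) = 0.4736 g → mol O = 0.4736 ÷ 15.999 = 0.02960 mol
Divide by the smallest (0.02960 mol): C 1.197, H 1.999, O 1.000
Multiplying each by 5 gives whole numbers: C 5.99, H 9.99, O 5.00
Empirical formula: C6H10O5
Empirical-formula mass = 162.14 g/mol; 324 ÷ 162.14 ≈ 2, so the molecular formula is C12H20O10.

C12H20O10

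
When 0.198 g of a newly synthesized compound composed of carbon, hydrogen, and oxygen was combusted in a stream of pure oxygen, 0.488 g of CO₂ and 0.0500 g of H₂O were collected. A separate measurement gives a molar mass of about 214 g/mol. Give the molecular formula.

C12H6O4

mol C = 0.488 g CO₂ ÷ 44.009 g/mol = 0.01109 mol
mol H = 2 × 0.0500 g H₂O ÷ 18.015 g/mol = 0.005551 mol
mass O = 0.198 − (0.1332 + 0.005595) = 0.05922 g → mol O = 0.05922 ÷ 15.999 = 0.003701 mol
Divide by the smallest (0.003701 mol): C 2.996, H 1.500, O 1.000
Multiplying each by 2 gives whole numbers: C 5.99, H 3.00, O 2.00
Empirical formula: C6H3O2
Empirical-formula mass = 107.09 g/mol; 214 ÷ 107.09 ≈ 2, so the molecular formula is C12H6O4.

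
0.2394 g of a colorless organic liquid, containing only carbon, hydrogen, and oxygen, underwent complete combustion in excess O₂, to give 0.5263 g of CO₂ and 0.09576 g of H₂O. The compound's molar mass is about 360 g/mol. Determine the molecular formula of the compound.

C18H16O8

mol C = 0.5263 g CO₂ ÷ 44.009 g/mol = 0.011959 mol
mol H = 2 × 0.09576 g H₂O ÷ 18.015 g/mol = 0.010631 mol
mass O = 0.2394 − (0.14364 + 0.010716) = 0.085045 g → mol O = 0.085045 ÷ 15.999 = 0.0053157 mol
Divide by the smallest (0.0053157 mol): C 2.250, H 2.000, O 1.000
Multiplying each by 4 gives whole numbers: C 9.00, H 8.00, O 4.00
Empirical formula: C9H8O4
Empirical-formula mass = 180.16 g/mol; 360 ÷ 180.16 ≈ 2, so the molecular formula is C18H16O8.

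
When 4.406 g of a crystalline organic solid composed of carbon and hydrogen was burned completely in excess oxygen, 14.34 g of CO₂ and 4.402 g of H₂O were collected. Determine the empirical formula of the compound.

mol C = 14.34 g CO₂ ÷ 44.009 g/mol = 0.32584 mol
mol H = 2 × 4.402 g H₂O ÷ 18.015 g/mol = 0.48870 mol
Divide by the smallest (0.32584 mol): C 1.000, H 1.500
Multiplying each by 2 gives whole numbers: C 2.00, H 3.00

C2H3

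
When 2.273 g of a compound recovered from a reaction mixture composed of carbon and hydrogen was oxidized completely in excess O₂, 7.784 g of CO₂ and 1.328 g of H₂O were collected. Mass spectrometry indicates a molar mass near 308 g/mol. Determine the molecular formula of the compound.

C24H20

mol C = 7.784 g CO₂ ÷ 44.009 g/mol = 0.17687 mol
mol H = 2 × 1.328 g H₂O ÷ 18.015 g/mol = 0.14743 mol
Divide by the smallest (0.14743 mol): C 1.200, H 1.000
Multiplying each by 5 gives whole numbers: C 6.00, H 5.00
Empirical formula: C6H5
Empirical-formula mass = 77.11 g/mol; 308 ÷ 77.11 ≈ 4, so the molecular formula is C24H20.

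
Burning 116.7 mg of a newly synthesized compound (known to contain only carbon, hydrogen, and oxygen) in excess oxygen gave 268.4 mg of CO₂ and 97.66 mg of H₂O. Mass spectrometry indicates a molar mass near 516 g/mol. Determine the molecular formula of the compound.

C27H48O9

mol C = 0.2684 g CO₂ ÷ 44.009 g/mol = 0.0060988 mol
mol H = 2 × 0.09766 g H₂O ÷ 18.015 g/mol = 0.010842 mol
mass O = 0.1167 − (0.073252 + 0.010929) = 0.032519 g → mol O = 0.032519 ÷ 15.999 = 0.0020326 mol
Divide by the smallest (0.0020326 mol): C 3.001, H 5.334, O 1.000
Multiplying each by 3 gives whole numbers: C 9.00, H 16.00, O 3.00
Empirical formula: C9H16O3
Empirical-formula mass = 172.22 g/mol; 516 ÷ 172.22 ≈ 3, so the molecular formula is C27H48O9.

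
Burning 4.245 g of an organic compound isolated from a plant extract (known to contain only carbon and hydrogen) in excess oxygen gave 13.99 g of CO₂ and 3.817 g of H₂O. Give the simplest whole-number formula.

C3H4

mol C = 13.99 g CO₂ ÷ 44.009 g/mol = 0.31789 mol
mol H = 2 × 3.817 g H₂O ÷ 18.015 g/mol = 0.42376 mol
Divide by the smallest (0.31789 mol): C 1.000, H 1.333
Multiplying each by 3 gives whole numbers: C 3.00, H 4.00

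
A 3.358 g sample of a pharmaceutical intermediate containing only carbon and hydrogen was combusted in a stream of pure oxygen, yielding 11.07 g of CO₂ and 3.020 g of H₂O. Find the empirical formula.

C3H4

mol C = 11.07 g CO₂ ÷ 44.009 g/mol = 0.25154 mol
mol H = 2 × 3.020 g H₂O ÷ 18.015 g/mol = 0.33528 mol
Divide by the smallest (0.25154 mol): C 1.000, H 1.333
Multiplying each by 3 gives whole numbers: C 3.00, H 4.00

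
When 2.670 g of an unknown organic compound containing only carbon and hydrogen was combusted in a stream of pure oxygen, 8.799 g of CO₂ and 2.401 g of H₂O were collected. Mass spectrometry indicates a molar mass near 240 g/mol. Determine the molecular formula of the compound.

mol C = 8.799 g CO₂ ÷ 44.009 g/mol = 0.19994 mol
mol H = 2 × 2.401 g H₂O ÷ 18.015 g/mol = 0.26656 mol
Divide by the smallest (0.19994 mol): C 1.000, H 1.333
Multiplying each by 3 gives whole numbers: C 3.00, H 4.00
Empirical formula: C3H4
Empirical-formula mass = 40.06 g/mol; 240 ÷ 40.06 ≈ 6, so the molecular formula is C18H24.

C18H24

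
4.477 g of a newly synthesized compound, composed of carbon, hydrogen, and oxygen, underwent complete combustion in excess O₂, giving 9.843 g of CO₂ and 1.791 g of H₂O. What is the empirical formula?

mol C = 9.843 g CO₂ ÷ 44.009 g/mol = 0.22366 mol
mol H = 2 × 1.791 g H₂O ÷ 18.015 g/mol = 0.19883 mol
mass O = 4.477 − (2.6864 + 0.20042) = 1.5902 g → mol O = 1.5902 ÷ 15.999 = 0.099394 mol
Divide by the smallest (0.099394 mol): C 2.250, H 2.000, O 1.000
Multiplying each by 4 gives whole numbers: C 9.00, H 8.00, O 4.00

C9H8O4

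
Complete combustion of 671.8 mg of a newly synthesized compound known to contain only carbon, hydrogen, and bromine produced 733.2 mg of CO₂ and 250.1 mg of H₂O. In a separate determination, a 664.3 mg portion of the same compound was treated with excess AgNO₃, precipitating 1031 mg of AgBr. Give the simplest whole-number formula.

C3H5Br

mol C = 0.7332 g CO₂ ÷ 44.009 g/mol = 0.016660 mol
mol H = 2 × 0.2501 g H₂O ÷ 18.015 g/mol = 0.027766 mol
From the AgBr data: mol Br per gram of compound = (1.031 ÷ 187.772) ÷ 0.6643 = 0.0082654 mol/g, so in the 0.6718 g combustion sample mol Br = 0.0055527 mol
Divide by the smallest (0.0055527 mol): C 3.000, H 5.000, Br 1.000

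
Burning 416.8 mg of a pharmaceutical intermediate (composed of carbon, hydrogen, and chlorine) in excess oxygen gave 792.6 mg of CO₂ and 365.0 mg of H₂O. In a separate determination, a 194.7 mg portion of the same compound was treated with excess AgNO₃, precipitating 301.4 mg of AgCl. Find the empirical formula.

mol C = 0.7926 g CO₂ ÷ 44.009 g/mol = 0.018010 mol
mol H = 2 × 0.3650 g H₂O ÷ 18.015 g/mol = 0.040522 mol
From the AgCl data: mol Cl per gram of compound = (0.3014 ÷ 143.318) ÷ 0.1947 = 0.010801 mol/g, so in the 0.4168 g combustion sample mol Cl = 0.0045020 mol
Divide by the smallest (0.0045020 mol): C 4.000, H 9.001, Cl 1.000

C4H9Cl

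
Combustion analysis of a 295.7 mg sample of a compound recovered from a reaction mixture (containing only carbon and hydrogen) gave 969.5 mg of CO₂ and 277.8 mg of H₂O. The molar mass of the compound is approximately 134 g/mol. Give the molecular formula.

mol C = 0.9695 g CO₂ ÷ 44.009 g/mol = 0.022030 mol
mol H = 2 × 0.2778 g H₂O ÷ 18.015 g/mol = 0.030841 mol
Divide by the smallest (0.022030 mol): C 1.000, H 1.400
Multiplying each by 5 gives whole numbers: C 5.00, H 7.00
Empirical formula: C5H7
Empirical-formula mass = 67.11 g/mol; 134 ÷ 67.11 ≈ 2, so the molecular formula is C10H14.

C10H14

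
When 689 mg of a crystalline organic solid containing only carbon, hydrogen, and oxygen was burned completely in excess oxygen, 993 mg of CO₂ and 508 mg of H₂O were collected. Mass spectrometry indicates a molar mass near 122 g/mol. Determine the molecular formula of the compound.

C4H10O4

mol C = 0.993 g CO₂ ÷ 44.009 g/mol = 0.02256 mol
mol H = 2 × 0.508 g H₂O ÷ 18.015 g/mol = 0.05640 mol
mass O = 0.689 − (0.2710 + 0.05685) = 0.3611 g → mol O = 0.3611 ÷ 15.999 = 0.02257 mol
Divide by the smallest (0.02256 mol): C 1.000, H 2.499, O 1.000
Multiplying each by 2 gives whole numbers: C 2.00, H 5.00, O 2.00
Empirical formula: C2H5O2
Empirical-formula mass = 61.06 g/mol; 122 ÷ 61.06 ≈ 2, so the molecular formula is C4H10O4.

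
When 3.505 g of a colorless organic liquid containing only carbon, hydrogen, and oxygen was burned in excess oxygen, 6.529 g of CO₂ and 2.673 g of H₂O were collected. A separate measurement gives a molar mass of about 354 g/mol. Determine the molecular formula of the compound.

mol C = 6.529 g CO₂ ÷ 44.009 g/mol = 0.14836 mol
mol H = 2 × 2.673 g H₂O ÷ 18.015 g/mol = 0.29675 mol
mass O = 3.505 − (1.7819 + 0.29913) = 1.4240 g → mol O = 1.4240 ÷ 15.999 = 0.089004 mol
Divide by the smallest (0.089004 mol): C 1.667, H 3.334, O 1.000
Multiplying each by 3 gives whole numbers: C 5.00, H 10.00, O 3.00
Empirical formula: C5H10O3
Empirical-formula mass = 118.13 g/mol; 354 ÷ 118.13 ≈ 3, so the molecular formula is C15H30O9.

C15H30O9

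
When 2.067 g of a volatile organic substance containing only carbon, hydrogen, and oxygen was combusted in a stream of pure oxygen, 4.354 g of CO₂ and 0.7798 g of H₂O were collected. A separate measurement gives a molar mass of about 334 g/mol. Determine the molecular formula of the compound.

mol C = 4.354 g CO₂ ÷ 44.009 g/mol = 0.098934 mol
mol H = 2 × 0.7798 g H₂O ÷ 18.015 g/mol = 0.086572 mol
mass O = 2.067 − (1.1883 + 0.087265) = 0.79144 g → mol O = 0.79144 ÷ 15.999 = 0.049468 mol
Divide by the smallest (0.049468 mol): C 2.000, H 1.750, O 1.000
Multiplying each by 4 gives whole numbers: C 8.00, H 7.00, O 4.00
Empirical formula: C8H7O4
Empirical-formula mass = 167.14 g/mol; 334 ÷ 167.14 ≈ 2, so the molecular formula is C16H14O8.

C16H14O8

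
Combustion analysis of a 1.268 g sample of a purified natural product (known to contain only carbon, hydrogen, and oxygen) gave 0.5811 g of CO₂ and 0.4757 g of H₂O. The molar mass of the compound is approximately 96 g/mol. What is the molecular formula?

mol C = 0.5811 g CO₂ ÷ 44.009 g/mol = 0.013204 mol
mol H = 2 × 0.4757 g H₂O ÷ 18.015 g/mol = 0.052812 mol
mass O = 1.268 − (0.15859 + 0.053234) = 1.0562 g → mol O = 1.0562 ÷ 15.999 = 0.066015 mol
Divide by the smallest (0.013204 mol): C 1.000, H 4.000, O 5.000
Empirical formula: CH4O5
Empirical-formula mass = 96.04 g/mol; 96 ÷ 96.04 ≈ 1, so the molecular formula is CH4O5.

CH4O5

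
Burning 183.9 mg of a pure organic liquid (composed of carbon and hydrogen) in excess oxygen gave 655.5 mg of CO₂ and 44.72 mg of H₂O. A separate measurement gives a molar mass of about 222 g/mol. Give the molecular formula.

C18H6

mol C = 0.6555 g CO₂ ÷ 44.009 g/mol = 0.014895 mol
mol H = 2 × 0.04472 g H₂O ÷ 18.015 g/mol = 0.0049648 mol
Divide by the smallest (0.0049648 mol): C 3.000, H 1.000
Empirical formula: C3H
Empirical-formula mass = 37.04 g/mol; 222 ÷ 37.04 ≈ 6, so the molecular formula is C18H6.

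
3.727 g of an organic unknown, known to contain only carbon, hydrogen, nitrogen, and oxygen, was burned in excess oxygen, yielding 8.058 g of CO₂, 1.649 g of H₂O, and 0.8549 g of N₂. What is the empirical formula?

C6H6N2O

mol C = 8.058 g CO₂ ÷ 44.009 g/mol = 0.18310 mol
mol H = 2 × 1.649 g H₂O ÷ 18.015 g/mol = 0.18307 mol
mol N = 2 × 0.8549 g N₂ ÷ 28.014 g/mol = 0.061034 mol
mass O = 3.727 − (2.1992 + 0.18453 + 0.85490) = 0.48836 g → mol O = 0.48836 ÷ 15.999 = 0.030525 mol
Divide by the smallest (0.030525 mol): C 5.998, H 5.997, N 1.999, O 1.000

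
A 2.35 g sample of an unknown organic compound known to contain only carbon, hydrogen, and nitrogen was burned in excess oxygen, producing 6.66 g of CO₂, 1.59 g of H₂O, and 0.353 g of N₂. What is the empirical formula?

C6H7N

mol C = 6.66 g CO₂ ÷ 44.009 g/mol = 0.1513 mol
mol H = 2 × 1.59 g H₂O ÷ 18.015 g/mol = 0.1765 mol
mol N = 2 × 0.353 g N₂ ÷ 28.014 g/mol = 0.02520 mol
Divide by the smallest (0.02520 mol): C 6.005, H 7.004, N 1.000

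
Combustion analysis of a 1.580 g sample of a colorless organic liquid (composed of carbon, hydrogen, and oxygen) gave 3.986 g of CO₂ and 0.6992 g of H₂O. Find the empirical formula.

C7H6O2

mol C = 3.986 g CO₂ ÷ 44.009 g/mol = 0.090572 mol
mol H = 2 × 0.6992 g H₂O ÷ 18.015 g/mol = 0.077624 mol
mass O = 1.580 − (1.0879 + 0.078245) = 0.41389 g → mol O = 0.41389 ÷ 15.999 = 0.025870 mol
Divide by the smallest (0.025870 mol): C 3.501, H 3.001, O 1.000
Multiplying each by 2 gives whole numbers: C 7.00, H 6.00, O 2.00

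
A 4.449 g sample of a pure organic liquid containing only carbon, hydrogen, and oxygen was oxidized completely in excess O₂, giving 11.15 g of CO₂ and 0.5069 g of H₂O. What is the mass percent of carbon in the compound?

68.40%

mol C = 11.15 g CO₂ ÷ 44.009 g/mol = 0.25336 mol
mol H = 2 × 0.5069 g H₂O ÷ 18.015 g/mol = 0.056275 mol
mass O = 4.449 − (3.0431 + 0.056726) = 1.3492 g → mol O = 1.3492 ÷ 15.999 = 0.084330 mol
mass % C = 3.0431 g ÷ 4.449 g × 100%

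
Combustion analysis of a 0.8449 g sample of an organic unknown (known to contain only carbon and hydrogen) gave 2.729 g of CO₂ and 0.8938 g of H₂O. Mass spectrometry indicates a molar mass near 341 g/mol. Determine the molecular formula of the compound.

mol C = 2.729 g CO₂ ÷ 44.009 g/mol = 0.062010 mol
mol H = 2 × 0.8938 g H₂O ÷ 18.015 g/mol = 0.099228 mol
Divide by the smallest (0.062010 mol): C 1.000, H 1.600
Multiplying each by 5 gives whole numbers: C 5.00, H 8.00
Empirical formula: C5H8
Empirical-formula mass = 68.12 g/mol; 341 ÷ 68.12 ≈ 5, so the molecular formula is C25H40.

C25H40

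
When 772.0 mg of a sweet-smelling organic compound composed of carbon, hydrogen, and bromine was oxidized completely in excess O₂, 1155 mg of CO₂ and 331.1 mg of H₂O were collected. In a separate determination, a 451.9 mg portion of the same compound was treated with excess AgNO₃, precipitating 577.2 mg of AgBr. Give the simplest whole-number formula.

mol C = 1.155 g CO₂ ÷ 44.009 g/mol = 0.026245 mol
mol H = 2 × 0.3311 g H₂O ÷ 18.015 g/mol = 0.036758 mol
From the AgBr data: mol Br per gram of compound = (0.5772 ÷ 187.772) ÷ 0.4519 = 0.0068023 mol/g, so in the 0.7720 g combustion sample mol Br = 0.0052513 mol
Divide by the smallest (0.0052513 mol): C 4.998, H 7.000, Br 1.000

C5H7Br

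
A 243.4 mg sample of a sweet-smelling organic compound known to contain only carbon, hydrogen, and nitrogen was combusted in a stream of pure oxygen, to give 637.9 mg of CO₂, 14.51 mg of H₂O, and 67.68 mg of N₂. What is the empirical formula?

C9HN3

mol C = 0.6379 g CO₂ ÷ 44.009 g/mol = 0.014495 mol
mol H = 2 × 0.01451 g H₂O ÷ 18.015 g/mol = 0.0016109 mol
mol N = 2 × 0.06768 g N₂ ÷ 28.014 g/mol = 0.0048319 mol
Divide by the smallest (0.0016109 mol): C 8.998, H 1.000, N 3.000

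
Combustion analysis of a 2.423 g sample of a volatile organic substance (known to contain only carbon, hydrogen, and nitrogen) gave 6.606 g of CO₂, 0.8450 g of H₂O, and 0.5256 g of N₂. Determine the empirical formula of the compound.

C8H5N2

mol C = 6.606 g CO₂ ÷ 44.009 g/mol = 0.15011 mol
mol H = 2 × 0.8450 g H₂O ÷ 18.015 g/mol = 0.093811 mol
mol N = 2 × 0.5256 g N₂ ÷ 28.014 g/mol = 0.037524 mol
Divide by the smallest (0.037524 mol): C 4.000, H 2.500, N 1.000
Multiplying each by 2 gives whole numbers: C 8.00, H 5.00, N 2.00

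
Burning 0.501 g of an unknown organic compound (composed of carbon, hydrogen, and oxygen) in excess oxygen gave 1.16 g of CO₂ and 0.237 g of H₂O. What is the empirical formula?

mol C = 1.16 g CO₂ ÷ 44.009 g/mol = 0.02636 mol
mol H = 2 × 0.237 g H₂O ÷ 18.015 g/mol = 0.02631 mol
mass O = 0.501 − (0.3166 + 0.02652) = 0.1579 g → mol O = 0.1579 ÷ 15.999 = 0.009869 mol
Divide by the smallest (0.009869 mol): C 2.671, H 2.666, O 1.000
Multiplying each by 3 gives whole numbers: C 8.01, H 8.00, O 3.00

C8H8O3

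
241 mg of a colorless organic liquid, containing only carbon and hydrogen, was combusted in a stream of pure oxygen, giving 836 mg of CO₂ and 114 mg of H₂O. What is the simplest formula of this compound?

C3H2

mol C = 0.836 g CO₂ ÷ 44.009 g/mol = 0.01900 mol
mol H = 2 × 0.114 g H₂O ÷ 18.015 g/mol = 0.01266 mol
Divide by the smallest (0.01266 mol): C 1.501, H 1.000
Multiplying each by 2 gives whole numbers: C 3.00, H 2.00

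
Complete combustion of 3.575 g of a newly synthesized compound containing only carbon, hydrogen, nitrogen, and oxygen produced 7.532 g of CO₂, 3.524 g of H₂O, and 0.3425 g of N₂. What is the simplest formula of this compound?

mol C = 7.532 g CO₂ ÷ 44.009 g/mol = 0.17115 mol
mol H = 2 × 3.524 g H₂O ÷ 18.015 g/mol = 0.39123 mol
mol N = 2 × 0.3425 g N₂ ÷ 28.014 g/mol = 0.024452 mol
mass O = 3.575 − (2.0556 + 0.39436 + 0.34250) = 0.78250 g → mol O = 0.78250 ÷ 15.999 = 0.048909 mol
Divide by the smallest (0.024452 mol): C 6.999, H 16.000, N 1.000, O 2.000

C7H16NO2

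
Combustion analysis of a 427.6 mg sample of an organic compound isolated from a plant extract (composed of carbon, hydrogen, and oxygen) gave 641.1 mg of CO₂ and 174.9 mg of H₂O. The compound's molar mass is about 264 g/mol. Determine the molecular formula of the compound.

C9H12O9

mol C = 0.6411 g CO₂ ÷ 44.009 g/mol = 0.014567 mol
mol H = 2 × 0.1749 g H₂O ÷ 18.015 g/mol = 0.019417 mol
mass O = 0.4276 − (0.17497 + 0.019572) = 0.23306 g → mol O = 0.23306 ÷ 15.999 = 0.014567 mol
Divide by the smallest (0.014567 mol): C 1.000, H 1.333, O 1.000
Multiplying each by 3 gives whole numbers: C 3.00, H 4.00, O 3.00
Empirical formula: C3H4O3
Empirical-formula mass = 88.06 g/mol; 264 ÷ 88.06 ≈ 3, so the molecular formula is C9H12O9.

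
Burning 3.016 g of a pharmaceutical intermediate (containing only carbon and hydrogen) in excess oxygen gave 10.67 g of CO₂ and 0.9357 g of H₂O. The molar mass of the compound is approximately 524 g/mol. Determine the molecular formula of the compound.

C42H18

mol C = 10.67 g CO₂ ÷ 44.009 g/mol = 0.24245 mol
mol H = 2 × 0.9357 g H₂O ÷ 18.015 g/mol = 0.10388 mol
Divide by the smallest (0.10388 mol): C 2.334, H 1.000
Multiplying each by 3 gives whole numbers: C 7.00, H 3.00
Empirical formula: C7H3
Empirical-formula mass = 87.10 g/mol; 524 ÷ 87.10 ≈ 6, so the molecular formula is C42H18.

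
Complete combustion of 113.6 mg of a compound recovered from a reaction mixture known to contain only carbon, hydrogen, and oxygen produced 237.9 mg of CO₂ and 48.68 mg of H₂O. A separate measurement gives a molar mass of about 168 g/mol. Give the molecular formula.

C8H8O4

mol C = 0.2379 g CO₂ ÷ 44.009 g/mol = 0.0054057 mol
mol H = 2 × 0.04868 g H₂O ÷ 18.015 g/mol = 0.0054044 mol
mass O = 0.1136 − (0.064928 + 0.0054476) = 0.043224 g → mol O = 0.043224 ÷ 15.999 = 0.0027017 mol
Divide by the smallest (0.0027017 mol): C 2.001, H 2.000, O 1.000
Empirical formula: C2H2O
Empirical-formula mass = 42.04 g/mol; 168 ÷ 42.04 ≈ 4, so the molecular formula is C8H8O4.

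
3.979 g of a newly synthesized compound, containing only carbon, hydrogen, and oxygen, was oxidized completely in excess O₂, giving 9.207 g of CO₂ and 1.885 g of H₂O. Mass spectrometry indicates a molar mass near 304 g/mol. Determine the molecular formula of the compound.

C16H16O6

mol C = 9.207 g CO₂ ÷ 44.009 g/mol = 0.20921 mol
mol H = 2 × 1.885 g H₂O ÷ 18.015 g/mol = 0.20927 mol
mass O = 3.979 − (2.5128 + 0.21094) = 1.2553 g → mol O = 1.2553 ÷ 15.999 = 0.078459 mol
Divide by the smallest (0.078459 mol): C 2.666, H 2.667, O 1.000
Multiplying each by 3 gives whole numbers: C 8.00, H 8.00, O 3.00
Empirical formula: C8H8O3
Empirical-formula mass = 152.15 g/mol; 304 ÷ 152.15 ≈ 2, so the molecular formula is C16H16O6.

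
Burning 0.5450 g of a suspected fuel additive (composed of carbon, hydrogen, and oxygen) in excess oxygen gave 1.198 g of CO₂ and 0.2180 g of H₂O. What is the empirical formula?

mol C = 1.198 g CO₂ ÷ 44.009 g/mol = 0.027222 mol
mol H = 2 × 0.2180 g H₂O ÷ 18.015 g/mol = 0.024202 mol
mass O = 0.5450 − (0.32696 + 0.024396) = 0.19364 g → mol O = 0.19364 ÷ 15.999 = 0.012104 mol
Divide by the smallest (0.012104 mol): C 2.249, H 2.000, O 1.000
Multiplying each by 4 gives whole numbers: C 9.00, H 8.00, O 4.00

C9H8O4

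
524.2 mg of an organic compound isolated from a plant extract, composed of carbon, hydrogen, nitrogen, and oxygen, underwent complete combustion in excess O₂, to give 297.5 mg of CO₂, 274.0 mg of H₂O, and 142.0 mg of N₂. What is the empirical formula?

mol C = 0.2975 g CO₂ ÷ 44.009 g/mol = 0.0067600 mol
mol H = 2 × 0.2740 g H₂O ÷ 18.015 g/mol = 0.030419 mol
mol N = 2 × 0.1420 g N₂ ÷ 28.014 g/mol = 0.010138 mol
mass O = 0.5242 − (0.081194 + 0.030662 + 0.14200) = 0.27034 g → mol O = 0.27034 ÷ 15.999 = 0.016898 mol
Divide by the smallest (0.0067600 mol): C 1.000, H 4.500, N 1.500, O 2.500
Multiplying each by 2 gives whole numbers: C 2.00, H 9.00, N 3.00, O 5.00

C2H9N3O5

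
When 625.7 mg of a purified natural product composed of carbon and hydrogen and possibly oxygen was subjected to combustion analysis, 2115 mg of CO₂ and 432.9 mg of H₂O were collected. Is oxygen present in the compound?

mol C = 2.115 g CO₂ ÷ 44.009 g/mol = 0.048058 mol
mol H = 2 × 0.4329 g H₂O ÷ 18.015 g/mol = 0.048060 mol
C and H together account for 0.62567 g — essentially the entire 0.6257 g sample — so the compound contains no oxygen.

no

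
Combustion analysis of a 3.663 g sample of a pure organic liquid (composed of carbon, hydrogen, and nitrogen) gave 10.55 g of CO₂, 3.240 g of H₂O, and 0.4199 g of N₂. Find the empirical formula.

C8H12N

mol C = 10.55 g CO₂ ÷ 44.009 g/mol = 0.23972 mol
mol H = 2 × 3.240 g H₂O ÷ 18.015 g/mol = 0.35970 mol
mol N = 2 × 0.4199 g N₂ ÷ 28.014 g/mol = 0.029978 mol
Divide by the smallest (0.029978 mol): C 7.997, H 11.999, N 1.000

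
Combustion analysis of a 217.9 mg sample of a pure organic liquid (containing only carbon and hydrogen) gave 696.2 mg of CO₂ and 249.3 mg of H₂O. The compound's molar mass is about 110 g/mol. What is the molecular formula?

C8H14

mol C = 0.6962 g CO₂ ÷ 44.009 g/mol = 0.015819 mol
mol H = 2 × 0.2493 g H₂O ÷ 18.015 g/mol = 0.027677 mol
Divide by the smallest (0.015819 mol): C 1.000, H 1.750
Multiplying each by 4 gives whole numbers: C 4.00, H 7.00
Empirical formula: C4H7
Empirical-formula mass = 55.10 g/mol; 110 ÷ 55.10 ≈ 2, so the molecular formula is C8H14.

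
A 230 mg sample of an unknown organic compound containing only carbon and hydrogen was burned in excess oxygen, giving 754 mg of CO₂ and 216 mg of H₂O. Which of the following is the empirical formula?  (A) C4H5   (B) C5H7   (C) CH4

(B) C5H7

mol C = 0.754 g CO₂ ÷ 44.009 g/mol = 0.01713 mol
mol H = 2 × 0.216 g H₂O ÷ 18.015 g/mol = 0.02398 mol
Divide by the smallest (0.01713 mol): C 1.000, H 1.400
Multiplying each by 5 gives whole numbers: C 5.00, H 7.00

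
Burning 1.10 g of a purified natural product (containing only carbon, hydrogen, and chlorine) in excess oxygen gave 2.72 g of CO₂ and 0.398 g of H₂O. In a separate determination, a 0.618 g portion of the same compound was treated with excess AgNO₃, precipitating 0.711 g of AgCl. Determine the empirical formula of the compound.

mol C = 2.72 g CO₂ ÷ 44.009 g/mol = 0.06181 mol
mol H = 2 × 0.398 g H₂O ÷ 18.015 g/mol = 0.04419 mol
From the AgCl data: mol Cl per gram of compound = (0.711 ÷ 143.318) ÷ 0.618 = 0.008028 mol/g, so in the 1.10 g combustion sample mol Cl = 0.008830 mol
Divide by the smallest (0.008830 mol): C 6.999, H 5.004, Cl 1.000

C7H5Cl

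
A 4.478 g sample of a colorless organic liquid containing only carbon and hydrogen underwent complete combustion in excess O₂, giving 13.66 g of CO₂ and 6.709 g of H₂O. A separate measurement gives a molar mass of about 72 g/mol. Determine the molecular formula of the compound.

C5H12

mol C = 13.66 g CO₂ ÷ 44.009 g/mol = 0.31039 mol
mol H = 2 × 6.709 g H₂O ÷ 18.015 g/mol = 0.74482 mol
Divide by the smallest (0.31039 mol): C 1.000, H 2.400
Multiplying each by 5 gives whole numbers: C 5.00, H 12.00
Empirical formula: C5H12
Empirical-formula mass = 72.15 g/mol; 72 ÷ 72.15 ≈ 1, so the molecular formula is C5H12.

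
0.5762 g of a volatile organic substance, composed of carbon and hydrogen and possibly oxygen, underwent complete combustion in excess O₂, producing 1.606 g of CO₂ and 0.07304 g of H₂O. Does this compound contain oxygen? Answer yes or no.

mol C = 1.606 g CO₂ ÷ 44.009 g/mol = 0.036493 mol
mol H = 2 × 0.07304 g H₂O ÷ 18.015 g/mol = 0.0081088 mol
C and H account for only 0.44649 g of the 0.5762 g sample; the remaining 0.12971 g must be oxygen.

yes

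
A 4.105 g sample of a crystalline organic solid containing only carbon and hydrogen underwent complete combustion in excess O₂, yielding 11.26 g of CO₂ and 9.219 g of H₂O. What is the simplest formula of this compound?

CH4

mol C = 11.26 g CO₂ ÷ 44.009 g/mol = 0.25586 mol
mol H = 2 × 9.219 g H₂O ÷ 18.015 g/mol = 1.0235 mol
Divide by the smallest (0.25586 mol): C 1.000, H 4.000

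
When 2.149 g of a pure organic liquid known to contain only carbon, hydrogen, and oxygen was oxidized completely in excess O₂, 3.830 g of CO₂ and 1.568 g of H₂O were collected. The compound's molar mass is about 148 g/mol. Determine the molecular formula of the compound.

mol C = 3.830 g CO₂ ÷ 44.009 g/mol = 0.087028 mol
mol H = 2 × 1.568 g H₂O ÷ 18.015 g/mol = 0.17408 mol
mass O = 2.149 − (1.0453 + 0.17547) = 0.92824 g → mol O = 0.92824 ÷ 15.999 = 0.058019 mol
Divide by the smallest (0.058019 mol): C 1.500, H 3.000, O 1.000
Multiplying each by 2 gives whole numbers: C 3.00, H 6.00, O 2.00
Empirical formula: C3H6O2
Empirical-formula mass = 74.08 g/mol; 148 ÷ 74.08 ≈ 2, so the molecular formula is C6H12O4.

C6H12O4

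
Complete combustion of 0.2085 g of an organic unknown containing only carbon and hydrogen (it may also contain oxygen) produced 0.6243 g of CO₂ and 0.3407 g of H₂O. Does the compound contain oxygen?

no

mol C = 0.6243 g CO₂ ÷ 44.009 g/mol = 0.014186 mol
mol H = 2 × 0.3407 g H₂O ÷ 18.015 g/mol = 0.037824 mol
C and H together account for 0.20851 g — essentially the entire 0.2085 g sample — so the compound contains no oxygen.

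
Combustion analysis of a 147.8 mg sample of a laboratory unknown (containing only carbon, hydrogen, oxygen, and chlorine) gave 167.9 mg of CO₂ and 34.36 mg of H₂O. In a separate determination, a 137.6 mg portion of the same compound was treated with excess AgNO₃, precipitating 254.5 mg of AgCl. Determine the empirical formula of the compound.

C2H2ClO

mol C = 0.1679 g CO₂ ÷ 44.009 g/mol = 0.0038151 mol
mol H = 2 × 0.03436 g H₂O ÷ 18.015 g/mol = 0.0038146 mol
From the AgCl data: mol Cl per gram of compound = (0.2545 ÷ 143.318) ÷ 0.1376 = 0.012905 mol/g, so in the 0.1478 g combustion sample mol Cl = 0.0019074 mol
mass O = 0.1478 − (0.045824 + 0.0038451 + 0.067618) = 0.030514 g → mol O = 0.030514 ÷ 15.999 = 0.0019072 mol
Divide by the smallest (0.0019072 mol): C 2.000, H 2.000, Cl 1.000, O 1.000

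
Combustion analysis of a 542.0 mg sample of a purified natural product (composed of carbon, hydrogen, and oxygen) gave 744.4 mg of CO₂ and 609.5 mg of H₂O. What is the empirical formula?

mol C = 0.7444 g CO₂ ÷ 44.009 g/mol = 0.016915 mol
mol H = 2 × 0.6095 g H₂O ÷ 18.015 g/mol = 0.067666 mol
mass O = 0.5420 − (0.20316 + 0.068207) = 0.27063 g → mol O = 0.27063 ÷ 15.999 = 0.016915 mol
Divide by the smallest (0.016915 mol): C 1.000, H 4.000, O 1.000

CH4O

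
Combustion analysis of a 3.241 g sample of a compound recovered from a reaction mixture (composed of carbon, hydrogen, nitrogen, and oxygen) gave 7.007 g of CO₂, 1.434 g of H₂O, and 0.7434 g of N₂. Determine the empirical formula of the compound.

C6H6N2O

mol C = 7.007 g CO₂ ÷ 44.009 g/mol = 0.15922 mol
mol H = 2 × 1.434 g H₂O ÷ 18.015 g/mol = 0.15920 mol
mol N = 2 × 0.7434 g N₂ ÷ 28.014 g/mol = 0.053073 mol
mass O = 3.241 − (1.9124 + 0.16047 + 0.74340) = 0.42477 g → mol O = 0.42477 ÷ 15.999 = 0.026549 mol
Divide by the smallest (0.026549 mol): C 5.997, H 5.996, N 1.999, O 1.000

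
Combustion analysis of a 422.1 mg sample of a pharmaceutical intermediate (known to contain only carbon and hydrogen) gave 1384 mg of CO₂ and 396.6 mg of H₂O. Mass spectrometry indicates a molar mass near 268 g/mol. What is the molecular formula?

mol C = 1.384 g CO₂ ÷ 44.009 g/mol = 0.031448 mol
mol H = 2 × 0.3966 g H₂O ÷ 18.015 g/mol = 0.044030 mol
Divide by the smallest (0.031448 mol): C 1.000, H 1.400
Multiplying each by 5 gives whole numbers: C 5.00, H 7.00
Empirical formula: C5H7
Empirical-formula mass = 67.11 g/mol; 268 ÷ 67.11 ≈ 4, so the molecular formula is C20H28.

C20H28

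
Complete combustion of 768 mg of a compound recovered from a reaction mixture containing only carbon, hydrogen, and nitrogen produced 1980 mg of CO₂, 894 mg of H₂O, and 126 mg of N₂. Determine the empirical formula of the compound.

C5H11N

mol C = 1.98 g CO₂ ÷ 44.009 g/mol = 0.04499 mol
mol H = 2 × 0.894 g H₂O ÷ 18.015 g/mol = 0.09925 mol
mol N = 2 × 0.126 g N₂ ÷ 28.014 g/mol = 0.008996 mol
Divide by the smallest (0.008996 mol): C 5.001, H 11.033, N 1.000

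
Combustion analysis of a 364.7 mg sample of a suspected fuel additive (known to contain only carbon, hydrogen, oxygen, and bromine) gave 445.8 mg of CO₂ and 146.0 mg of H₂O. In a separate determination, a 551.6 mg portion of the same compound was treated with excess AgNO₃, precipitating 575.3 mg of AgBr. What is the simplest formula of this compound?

C5H8BrO2

mol C = 0.4458 g CO₂ ÷ 44.009 g/mol = 0.010130 mol
mol H = 2 × 0.1460 g H₂O ÷ 18.015 g/mol = 0.016209 mol
From the AgBr data: mol Br per gram of compound = (0.5753 ÷ 187.772) ÷ 0.5516 = 0.0055544 mol/g, so in the 0.3647 g combustion sample mol Br = 0.0020257 mol
mass O = 0.3647 − (0.12167 + 0.016338 + 0.16186) = 0.064832 g → mol O = 0.064832 ÷ 15.999 = 0.0040522 mol
Divide by the smallest (0.0020257 mol): C 5.001, H 8.002, Br 1.000, O 2.000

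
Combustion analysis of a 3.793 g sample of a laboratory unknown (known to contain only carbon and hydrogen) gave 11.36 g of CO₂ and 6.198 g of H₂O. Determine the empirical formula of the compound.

C3H8

mol C = 11.36 g CO₂ ÷ 44.009 g/mol = 0.25813 mol
mol H = 2 × 6.198 g H₂O ÷ 18.015 g/mol = 0.68809 mol
Divide by the smallest (0.25813 mol): C 1.000, H 2.666
Multiplying each by 3 gives whole numbers: C 3.00, H 8.00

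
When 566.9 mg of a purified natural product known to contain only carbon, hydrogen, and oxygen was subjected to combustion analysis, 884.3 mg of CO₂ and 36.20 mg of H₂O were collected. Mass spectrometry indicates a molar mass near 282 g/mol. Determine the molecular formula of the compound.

mol C = 0.8843 g CO₂ ÷ 44.009 g/mol = 0.020094 mol
mol H = 2 × 0.03620 g H₂O ÷ 18.015 g/mol = 0.0040189 mol
mass O = 0.5669 − (0.24134 + 0.0040510) = 0.32150 g → mol O = 0.32150 ÷ 15.999 = 0.020095 mol
Divide by the smallest (0.0040189 mol): C 5.000, H 1.000, O 5.000
Empirical formula: C5HO5
Empirical-formula mass = 141.06 g/mol; 282 ÷ 141.06 ≈ 2, so the molecular formula is C10H2O10.

C10H2O10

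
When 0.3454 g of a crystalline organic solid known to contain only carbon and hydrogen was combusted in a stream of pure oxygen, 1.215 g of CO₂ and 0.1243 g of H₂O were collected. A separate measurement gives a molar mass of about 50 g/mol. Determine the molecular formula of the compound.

mol C = 1.215 g CO₂ ÷ 44.009 g/mol = 0.027608 mol
mol H = 2 × 0.1243 g H₂O ÷ 18.015 g/mol = 0.013800 mol
Divide by the smallest (0.013800 mol): C 2.001, H 1.000
Empirical formula: C2H
Empirical-formula mass = 25.03 g/mol; 50 ÷ 25.03 ≈ 2, so the molecular formula is C4H2.

C4H2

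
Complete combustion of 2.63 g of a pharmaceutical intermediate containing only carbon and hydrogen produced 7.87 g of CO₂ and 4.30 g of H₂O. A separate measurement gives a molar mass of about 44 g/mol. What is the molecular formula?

C3H8

mol C = 7.87 g CO₂ ÷ 44.009 g/mol = 0.1788 mol
mol H = 2 × 4.30 g H₂O ÷ 18.015 g/mol = 0.4774 mol
Divide by the smallest (0.1788 mol): C 1.000, H 2.670
Multiplying each by 3 gives whole numbers: C 3.00, H 8.01
Empirical formula: C3H8
Empirical-formula mass = 44.10 g/mol; 44 ÷ 44.10 ≈ 1, so the molecular formula is C3H8.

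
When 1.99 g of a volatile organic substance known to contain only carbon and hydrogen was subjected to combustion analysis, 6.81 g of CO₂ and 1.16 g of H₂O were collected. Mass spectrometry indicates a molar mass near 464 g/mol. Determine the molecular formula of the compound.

C36H30

mol C = 6.81 g CO₂ ÷ 44.009 g/mol = 0.1547 mol
mol H = 2 × 1.16 g H₂O ÷ 18.015 g/mol = 0.1288 mol
Divide by the smallest (0.1288 mol): C 1.202, H 1.000
Multiplying each by 5 gives whole numbers: C 6.01, H 5.00
Empirical formula: C6H5
Empirical-formula mass = 77.11 g/mol; 464 ÷ 77.11 ≈ 6, so the molecular formula is C36H30.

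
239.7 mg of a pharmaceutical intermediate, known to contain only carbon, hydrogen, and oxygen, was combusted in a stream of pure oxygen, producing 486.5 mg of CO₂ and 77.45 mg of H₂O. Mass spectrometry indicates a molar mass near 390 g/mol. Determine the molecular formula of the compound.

C18H14O10

mol C = 0.4865 g CO₂ ÷ 44.009 g/mol = 0.011055 mol
mol H = 2 × 0.07745 g H₂O ÷ 18.015 g/mol = 0.0085984 mol
mass O = 0.2397 − (0.13278 + 0.0086672) = 0.098257 g → mol O = 0.098257 ÷ 15.999 = 0.0061414 mol
Divide by the smallest (0.0061414 mol): C 1.800, H 1.400, O 1.000
Multiplying each by 5 gives whole numbers: C 9.00, H 7.00, O 5.00
Empirical formula: C9H7O5
Empirical-formula mass = 195.15 g/mol; 390 ÷ 195.15 ≈ 2, so the molecular formula is C18H14O10.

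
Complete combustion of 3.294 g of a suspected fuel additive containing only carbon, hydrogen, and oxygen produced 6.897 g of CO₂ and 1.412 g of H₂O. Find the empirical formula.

mol C = 6.897 g CO₂ ÷ 44.009 g/mol = 0.15672 mol
mol H = 2 × 1.412 g H₂O ÷ 18.015 g/mol = 0.15676 mol
mass O = 3.294 − (1.8823 + 0.15801) = 1.2536 g → mol O = 1.2536 ÷ 15.999 = 0.078358 mol
Divide by the smallest (0.078358 mol): C 2.000, H 2.001, O 1.000

C2H2O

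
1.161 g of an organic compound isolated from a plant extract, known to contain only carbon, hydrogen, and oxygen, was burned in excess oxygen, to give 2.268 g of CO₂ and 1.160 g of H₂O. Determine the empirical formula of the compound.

mol C = 2.268 g CO₂ ÷ 44.009 g/mol = 0.051535 mol
mol H = 2 × 1.160 g H₂O ÷ 18.015 g/mol = 0.12878 mol
mass O = 1.161 − (0.61899 + 0.12981) = 0.41220 g → mol O = 0.41220 ÷ 15.999 = 0.025764 mol
Divide by the smallest (0.025764 mol): C 2.000, H 4.998, O 1.000

C2H5O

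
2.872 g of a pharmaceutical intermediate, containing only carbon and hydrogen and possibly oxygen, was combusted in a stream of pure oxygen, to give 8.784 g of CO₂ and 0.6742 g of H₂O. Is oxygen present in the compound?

yes

mol C = 8.784 g CO₂ ÷ 44.009 g/mol = 0.19960 mol
mol H = 2 × 0.6742 g H₂O ÷ 18.015 g/mol = 0.074849 mol
C and H account for only 2.4728 g of the 2.872 g sample; the remaining 0.39921 g must be oxygen.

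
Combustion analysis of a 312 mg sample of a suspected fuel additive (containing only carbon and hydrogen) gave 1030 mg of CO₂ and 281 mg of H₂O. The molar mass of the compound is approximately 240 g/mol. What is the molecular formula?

C18H24

mol C = 1.03 g CO₂ ÷ 44.009 g/mol = 0.02340 mol
mol H = 2 × 0.281 g H₂O ÷ 18.015 g/mol = 0.03120 mol
Divide by the smallest (0.02340 mol): C 1.000, H 1.333
Multiplying each by 3 gives whole numbers: C 3.00, H 4.00
Empirical formula: C3H4
Empirical-formula mass = 40.06 g/mol; 240 ÷ 40.06 ≈ 6, so the molecular formula is C18H24.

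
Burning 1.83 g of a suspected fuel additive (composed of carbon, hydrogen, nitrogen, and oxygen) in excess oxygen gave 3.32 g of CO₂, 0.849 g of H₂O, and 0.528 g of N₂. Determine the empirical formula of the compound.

mol C = 3.32 g CO₂ ÷ 44.009 g/mol = 0.07544 mol
mol H = 2 × 0.849 g H₂O ÷ 18.015 g/mol = 0.09425 mol
mol N = 2 × 0.528 g N₂ ÷ 28.014 g/mol = 0.03770 mol
mass O = 1.83 − (0.9061 + 0.09501 + 0.5280) = 0.3009 g → mol O = 0.3009 ÷ 15.999 = 0.01881 mol
Divide by the smallest (0.01881 mol): C 4.011, H 5.012, N 2.004, O 1.000

C4H5N2O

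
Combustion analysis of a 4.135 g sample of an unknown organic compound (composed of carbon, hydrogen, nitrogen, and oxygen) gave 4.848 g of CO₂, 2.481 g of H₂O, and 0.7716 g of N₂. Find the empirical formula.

C2H5NO2

mol C = 4.848 g CO₂ ÷ 44.009 g/mol = 0.11016 mol
mol H = 2 × 2.481 g H₂O ÷ 18.015 g/mol = 0.27544 mol
mol N = 2 × 0.7716 g N₂ ÷ 28.014 g/mol = 0.055087 mol
mass O = 4.135 − (1.3231 + 0.27764 + 0.77160) = 1.7626 g → mol O = 1.7626 ÷ 15.999 = 0.11017 mol
Divide by the smallest (0.055087 mol): C 2.000, H 5.000, N 1.000, O 2.000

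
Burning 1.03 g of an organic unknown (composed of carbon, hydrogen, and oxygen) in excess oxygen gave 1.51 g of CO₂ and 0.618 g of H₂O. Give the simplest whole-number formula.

mol C = 1.51 g CO₂ ÷ 44.009 g/mol = 0.03431 mol
mol H = 2 × 0.618 g H₂O ÷ 18.015 g/mol = 0.06861 mol
mass O = 1.03 − (0.4121 + 0.06916) = 0.5487 g → mol O = 0.5487 ÷ 15.999 = 0.03430 mol
Divide by the smallest (0.03430 mol): C 1.000, H 2.000, O 1.000

CH2O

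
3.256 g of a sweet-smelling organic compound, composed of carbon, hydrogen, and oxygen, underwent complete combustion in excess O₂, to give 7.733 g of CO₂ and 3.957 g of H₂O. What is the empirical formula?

mol C = 7.733 g CO₂ ÷ 44.009 g/mol = 0.17571 mol
mol H = 2 × 3.957 g H₂O ÷ 18.015 g/mol = 0.43930 mol
mass O = 3.256 − (2.1105 + 0.44281) = 0.70268 g → mol O = 0.70268 ÷ 15.999 = 0.043920 mol
Divide by the smallest (0.043920 mol): C 4.001, H 10.002, O 1.000

C4H10O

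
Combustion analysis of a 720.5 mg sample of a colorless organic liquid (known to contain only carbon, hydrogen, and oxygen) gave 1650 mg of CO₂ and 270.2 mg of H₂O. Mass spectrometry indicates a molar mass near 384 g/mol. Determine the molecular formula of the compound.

C20H16O8

mol C = 1.650 g CO₂ ÷ 44.009 g/mol = 0.037492 mol
mol H = 2 × 0.2702 g H₂O ÷ 18.015 g/mol = 0.029997 mol
mass O = 0.7205 − (0.45032 + 0.030237) = 0.23994 g → mol O = 0.23994 ÷ 15.999 = 0.014997 mol
Divide by the smallest (0.014997 mol): C 2.500, H 2.000, O 1.000
Multiplying each by 2 gives whole numbers: C 5.00, H 4.00, O 2.00
Empirical formula: C5H4O2
Empirical-formula mass = 96.08 g/mol; 384 ÷ 96.08 ≈ 4, so the molecular formula is C20H16O8.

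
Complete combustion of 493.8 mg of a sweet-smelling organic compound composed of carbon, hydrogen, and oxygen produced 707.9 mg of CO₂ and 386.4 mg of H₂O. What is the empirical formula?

C3H8O3

mol C = 0.7079 g CO₂ ÷ 44.009 g/mol = 0.016085 mol
mol H = 2 × 0.3864 g H₂O ÷ 18.015 g/mol = 0.042898 mol
mass O = 0.4938 − (0.19320 + 0.043241) = 0.25736 g → mol O = 0.25736 ÷ 15.999 = 0.016086 mol
Divide by the smallest (0.016085 mol): C 1.000, H 2.667, O 1.000
Multiplying each by 3 gives whole numbers: C 3.00, H 8.00, O 3.00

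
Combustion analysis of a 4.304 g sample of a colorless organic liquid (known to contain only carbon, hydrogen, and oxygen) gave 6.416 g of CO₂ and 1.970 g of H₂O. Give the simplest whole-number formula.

C2H3O2

mol C = 6.416 g CO₂ ÷ 44.009 g/mol = 0.14579 mol
mol H = 2 × 1.970 g H₂O ÷ 18.015 g/mol = 0.21871 mol
mass O = 4.304 − (1.7511 + 0.22046) = 2.3325 g → mol O = 2.3325 ÷ 15.999 = 0.14579 mol
Divide by the smallest (0.14579 mol): C 1.000, H 1.500, O 1.000
Multiplying each by 2 gives whole numbers: C 2.00, H 3.00, O 2.00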